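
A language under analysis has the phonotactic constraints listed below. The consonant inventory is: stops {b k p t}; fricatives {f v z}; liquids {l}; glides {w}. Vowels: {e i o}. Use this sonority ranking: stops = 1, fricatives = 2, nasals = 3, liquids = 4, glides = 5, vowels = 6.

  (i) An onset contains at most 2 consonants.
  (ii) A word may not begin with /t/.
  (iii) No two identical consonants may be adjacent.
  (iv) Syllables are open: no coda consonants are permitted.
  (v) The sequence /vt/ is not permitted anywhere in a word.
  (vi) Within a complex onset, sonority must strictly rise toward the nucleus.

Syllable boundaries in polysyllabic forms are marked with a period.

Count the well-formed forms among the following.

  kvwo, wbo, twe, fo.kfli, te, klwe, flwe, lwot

kvwo — violates constraint (i): syllable 1 onset /kvw/ has 3 consonants (> 2) → ill-formed
wbo — violates constraint (vi): syllable 1 onset /wb/: /w/ (glide, 5) → /b/ (stop, 1) does not rise → ill-formed
twe — violates constraint (ii): word begins with /t/ → ill-formed
fo.kfli — violates constraint (i): syllable 2 onset /kfl/ has 3 consonants (> 2) → ill-formed
te — violates constraint (ii): word begins with /t/ → ill-formed
klwe — violates constraint (i): syllable 1 onset /klw/ has 3 consonants (> 2) → ill-formed
flwe — violates constraint (i): syllable 1 onset /flw/ has 3 consonants (> 2) → ill-formed
lwot — violates constraint (iv): syllable 1 coda /t/ has 1 consonant (> 0) → ill-formed
No form is well-formed → 0.

0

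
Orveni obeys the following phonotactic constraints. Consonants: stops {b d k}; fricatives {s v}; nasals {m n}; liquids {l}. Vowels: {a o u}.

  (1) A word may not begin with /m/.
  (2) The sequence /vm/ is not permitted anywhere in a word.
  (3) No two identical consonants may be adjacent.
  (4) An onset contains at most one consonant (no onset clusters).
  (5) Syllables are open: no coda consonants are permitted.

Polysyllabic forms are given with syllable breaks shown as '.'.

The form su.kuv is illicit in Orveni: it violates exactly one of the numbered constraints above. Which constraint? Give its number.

5

su.kuv: syllable 2 coda /v/ has 1 consonant (> 0).
This is a violation of constraint 5: "Syllables are open: no coda consonants are permitted."
The remaining constraints (1, 2, 3, 4) are satisfied.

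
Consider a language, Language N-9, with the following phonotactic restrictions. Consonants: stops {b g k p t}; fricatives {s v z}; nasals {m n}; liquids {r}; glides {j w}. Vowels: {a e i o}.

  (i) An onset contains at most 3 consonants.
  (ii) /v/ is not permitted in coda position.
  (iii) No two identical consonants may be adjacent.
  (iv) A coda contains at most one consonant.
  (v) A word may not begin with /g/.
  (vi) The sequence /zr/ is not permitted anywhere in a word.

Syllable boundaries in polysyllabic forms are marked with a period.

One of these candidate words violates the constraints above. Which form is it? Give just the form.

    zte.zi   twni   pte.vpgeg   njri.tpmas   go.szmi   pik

zte.zi — σ1 onset /zt/ (2C), coda /∅/ ok; σ2 onset /z/, coda /∅/ ok → phonotactically legal
twni — σ1 onset /twn/ (3C), coda /∅/ ok → phonotactically legal
pte.vpgeg — σ1 onset /pt/ (2C), coda /∅/ ok; σ2 onset /vpg/ (3C), coda /g/ ok → phonotactically legal
njri.tpmas — σ1 onset /njr/ (3C), coda /∅/ ok; σ2 onset /tpm/ (3C), coda /s/ ok → phonotactically legal
go.szmi — violates constraint (v): word begins with /g/ → phonotactically illegal
pik — σ1 onset /p/, coda /k/ ok → phonotactically legal

go.szmi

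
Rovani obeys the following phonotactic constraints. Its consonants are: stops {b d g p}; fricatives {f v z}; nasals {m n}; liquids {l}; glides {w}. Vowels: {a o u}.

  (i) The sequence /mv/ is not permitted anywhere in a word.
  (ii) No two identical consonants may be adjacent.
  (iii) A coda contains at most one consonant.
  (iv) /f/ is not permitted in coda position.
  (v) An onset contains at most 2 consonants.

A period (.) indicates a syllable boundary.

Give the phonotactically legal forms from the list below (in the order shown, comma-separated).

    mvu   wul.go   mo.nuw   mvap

wul.go, mo.nuw

mvu — violates constraint (i): contains banned sequence /mv/ → phonotactically illegal
wul.go — σ1 onset /w/, coda /l/ ok; σ2 onset /g/, coda /∅/ ok → phonotactically legal
mo.nuw — σ1 onset /m/, coda /∅/ ok; σ2 onset /n/, coda /w/ ok → phonotactically legal
mvap — violates constraint (i): contains banned sequence /mv/ → phonotactically illegal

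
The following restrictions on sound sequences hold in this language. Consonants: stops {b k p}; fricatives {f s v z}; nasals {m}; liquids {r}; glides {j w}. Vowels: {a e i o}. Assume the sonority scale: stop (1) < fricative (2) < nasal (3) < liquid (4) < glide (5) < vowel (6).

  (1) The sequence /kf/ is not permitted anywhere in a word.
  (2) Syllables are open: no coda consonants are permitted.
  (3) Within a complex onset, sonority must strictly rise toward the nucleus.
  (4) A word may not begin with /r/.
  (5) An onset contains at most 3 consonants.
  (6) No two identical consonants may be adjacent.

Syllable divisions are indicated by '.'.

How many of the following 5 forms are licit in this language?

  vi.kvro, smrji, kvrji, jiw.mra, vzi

1

vi.kvro — σ1 onset /v/, coda /∅/ ok; σ2 onset /kvr/ (1→2→4 rises), coda /∅/ ok → licit
smrji — violates constraint 5: syllable 1 onset /smrj/ has 4 consonants (> 3) → illicit
kvrji — violates constraint 5: syllable 1 onset /kvrj/ has 4 consonants (> 3) → illicit
jiw.mra — violates constraint 2: syllable 1 coda /w/ has 1 consonant (> 0) → illicit
vzi — violates constraint 3: syllable 1 onset /vz/: /v/ (fricative, 2) → /z/ (fricative, 2) does not rise → illicit
Licit: vi.kvro → 1.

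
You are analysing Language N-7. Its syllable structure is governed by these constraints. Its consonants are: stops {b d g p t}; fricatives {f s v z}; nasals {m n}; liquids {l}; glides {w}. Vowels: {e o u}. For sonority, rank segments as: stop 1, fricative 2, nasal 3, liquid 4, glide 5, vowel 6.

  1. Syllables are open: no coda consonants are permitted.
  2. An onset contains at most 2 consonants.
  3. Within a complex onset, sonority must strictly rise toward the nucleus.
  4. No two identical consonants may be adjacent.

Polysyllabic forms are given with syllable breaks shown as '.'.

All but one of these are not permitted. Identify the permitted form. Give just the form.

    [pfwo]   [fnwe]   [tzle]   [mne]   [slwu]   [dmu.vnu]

[dmu.vnu]

[pfwo] — violates constraint 2: syllable 1 onset /pfw/ has 3 consonants (> 2) → not permitted
[fnwe] — violates constraint 2: syllable 1 onset /fnw/ has 3 consonants (> 2) → not permitted
[tzle] — violates constraint 2: syllable 1 onset /tzl/ has 3 consonants (> 2) → not permitted
[mne] — violates constraint 3: syllable 1 onset /mn/: /m/ (nasal, 3) → /n/ (nasal, 3) does not rise → not permitted
[slwu] — violates constraint 2: syllable 1 onset /slw/ has 3 consonants (> 2) → not permitted
[dmu.vnu] — σ1 onset /dm/ (1→3 rises), coda /∅/ ok; σ2 onset /vn/ (2→3 rises), coda /∅/ ok → permitted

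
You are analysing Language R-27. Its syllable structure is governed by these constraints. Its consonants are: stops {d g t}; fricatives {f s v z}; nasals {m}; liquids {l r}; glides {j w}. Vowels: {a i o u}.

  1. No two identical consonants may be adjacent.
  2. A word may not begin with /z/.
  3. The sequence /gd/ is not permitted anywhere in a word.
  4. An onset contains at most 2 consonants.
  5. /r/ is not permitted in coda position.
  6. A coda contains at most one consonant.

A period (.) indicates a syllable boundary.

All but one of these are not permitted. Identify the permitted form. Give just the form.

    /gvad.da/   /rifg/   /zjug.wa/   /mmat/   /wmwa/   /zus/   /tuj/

/gvad.da/ — violates constraint 1: adjacent identical consonants /dd/ → not permitted
/rifg/ — violates constraint 6: syllable 1 coda /fg/ has 2 consonants (> 1) → not permitted
/zjug.wa/ — violates constraint 2: word begins with /z/ → not permitted
/mmat/ — violates constraint 1: adjacent identical consonants /mm/ → not permitted
/wmwa/ — violates constraint 4: syllable 1 onset /wmw/ has 3 consonants (> 2) → not permitted
/zus/ — violates constraint 2: word begins with /z/ → not permitted
/tuj/ — σ1 onset /t/, coda /j/ ok → permitted

/tuj/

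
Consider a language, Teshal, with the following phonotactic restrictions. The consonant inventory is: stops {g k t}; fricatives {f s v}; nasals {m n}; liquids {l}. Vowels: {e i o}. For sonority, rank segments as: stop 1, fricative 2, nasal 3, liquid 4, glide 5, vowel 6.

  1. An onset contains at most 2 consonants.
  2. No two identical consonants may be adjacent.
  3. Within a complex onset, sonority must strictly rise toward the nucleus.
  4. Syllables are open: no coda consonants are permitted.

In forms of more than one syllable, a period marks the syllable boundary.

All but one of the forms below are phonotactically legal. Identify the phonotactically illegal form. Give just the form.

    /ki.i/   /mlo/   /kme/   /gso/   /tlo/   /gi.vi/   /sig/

/sig/

/ki.i/ — σ1 onset /k/, coda /∅/ ok; σ2 onset /∅/, coda /∅/ ok → phonotactically legal
/mlo/ — σ1 onset /ml/ (3→4 rises), coda /∅/ ok → phonotactically legal
/kme/ — σ1 onset /km/ (1→3 rises), coda /∅/ ok → phonotactically legal
/gso/ — σ1 onset /gs/ (1→2 rises), coda /∅/ ok → phonotactically legal
/tlo/ — σ1 onset /tl/ (1→4 rises), coda /∅/ ok → phonotactically legal
/gi.vi/ — σ1 onset /g/, coda /∅/ ok; σ2 onset /v/, coda /∅/ ok → phonotactically legal
/sig/ — violates constraint 4: syllable 1 coda /g/ has 1 consonant (> 0) → phonotactically illegal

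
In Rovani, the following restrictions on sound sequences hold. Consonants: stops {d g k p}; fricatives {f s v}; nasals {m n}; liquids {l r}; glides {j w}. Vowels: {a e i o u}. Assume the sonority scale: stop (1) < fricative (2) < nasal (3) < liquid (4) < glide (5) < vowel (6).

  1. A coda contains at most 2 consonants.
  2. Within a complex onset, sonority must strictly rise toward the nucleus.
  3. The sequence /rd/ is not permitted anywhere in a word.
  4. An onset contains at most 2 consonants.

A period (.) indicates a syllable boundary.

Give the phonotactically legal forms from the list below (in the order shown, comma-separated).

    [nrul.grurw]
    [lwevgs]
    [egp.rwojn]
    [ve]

[nrul.grurw] — σ1 onset /nr/ (3→4 rises), coda /l/ ok; σ2 onset /gr/ (1→4 rises), coda /rw/ (2C) ok → phonotactically legal
[lwevgs] — violates constraint 1: syllable 1 coda /vgs/ has 3 consonants (> 2) → phonotactically illegal
[egp.rwojn] — σ1 onset /∅/, coda /gp/ (2C) ok; σ2 onset /rw/ (4→5 rises), coda /jn/ (2C) ok → phonotactically legal
[ve] — σ1 onset /v/, coda /∅/ ok → phonotactically legal

[nrul.grurw], [egp.rwojn], [ve]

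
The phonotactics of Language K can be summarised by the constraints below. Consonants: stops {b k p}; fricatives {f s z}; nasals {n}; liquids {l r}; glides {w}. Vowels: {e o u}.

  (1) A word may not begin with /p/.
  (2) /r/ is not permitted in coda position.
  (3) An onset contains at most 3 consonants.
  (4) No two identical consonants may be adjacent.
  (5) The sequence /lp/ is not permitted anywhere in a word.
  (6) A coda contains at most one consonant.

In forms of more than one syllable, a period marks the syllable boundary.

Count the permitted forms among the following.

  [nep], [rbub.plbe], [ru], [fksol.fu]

[nep] — σ1 onset /n/, coda /p/ ok → permitted
[rbub.plbe] — σ1 onset /rb/ (2C), coda /b/ ok; σ2 onset /plb/ (3C), coda /∅/ ok → permitted
[ru] — σ1 onset /r/, coda /∅/ ok → permitted
[fksol.fu] — σ1 onset /fks/ (3C), coda /l/ ok; σ2 onset /f/, coda /∅/ ok → permitted
Permitted: [nep], [rbub.plbe], [ru], [fksol.fu] → 4.

4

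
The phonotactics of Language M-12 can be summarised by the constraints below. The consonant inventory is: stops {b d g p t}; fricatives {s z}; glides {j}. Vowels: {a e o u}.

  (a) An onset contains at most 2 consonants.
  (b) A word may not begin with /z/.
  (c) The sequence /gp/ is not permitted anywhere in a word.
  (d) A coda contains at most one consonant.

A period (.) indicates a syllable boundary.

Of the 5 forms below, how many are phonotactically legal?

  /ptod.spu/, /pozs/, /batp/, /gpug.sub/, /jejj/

/ptod.spu/ — σ1 onset /pt/ (2C), coda /d/ ok; σ2 onset /sp/ (2C), coda /∅/ ok → phonotactically legal
/pozs/ — violates constraint (d): syllable 1 coda /zs/ has 2 consonants (> 1) → phonotactically illegal
/batp/ — violates constraint (d): syllable 1 coda /tp/ has 2 consonants (> 1) → phonotactically illegal
/gpug.sub/ — violates constraint (c): contains banned sequence /gp/ → phonotactically illegal
/jejj/ — violates constraint (d): syllable 1 coda /jj/ has 2 consonants (> 1) → phonotactically illegal
Phonotactically legal: /ptod.spu/ → 1.

1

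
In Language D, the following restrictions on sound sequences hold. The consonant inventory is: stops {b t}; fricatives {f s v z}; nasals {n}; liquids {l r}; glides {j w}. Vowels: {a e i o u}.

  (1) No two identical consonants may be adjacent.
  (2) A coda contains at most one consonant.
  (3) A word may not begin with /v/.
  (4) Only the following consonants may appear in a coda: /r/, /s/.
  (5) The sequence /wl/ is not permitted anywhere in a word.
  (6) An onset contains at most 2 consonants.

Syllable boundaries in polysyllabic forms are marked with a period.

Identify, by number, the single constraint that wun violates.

4

wun: syllable 1 coda contains /n/, which is not a licensed coda consonant.
This is a violation of constraint 4: "Only the following consonants may appear in a coda: /r/, /s/."
The remaining constraints (1, 2, 3, 5, 6) are satisfied.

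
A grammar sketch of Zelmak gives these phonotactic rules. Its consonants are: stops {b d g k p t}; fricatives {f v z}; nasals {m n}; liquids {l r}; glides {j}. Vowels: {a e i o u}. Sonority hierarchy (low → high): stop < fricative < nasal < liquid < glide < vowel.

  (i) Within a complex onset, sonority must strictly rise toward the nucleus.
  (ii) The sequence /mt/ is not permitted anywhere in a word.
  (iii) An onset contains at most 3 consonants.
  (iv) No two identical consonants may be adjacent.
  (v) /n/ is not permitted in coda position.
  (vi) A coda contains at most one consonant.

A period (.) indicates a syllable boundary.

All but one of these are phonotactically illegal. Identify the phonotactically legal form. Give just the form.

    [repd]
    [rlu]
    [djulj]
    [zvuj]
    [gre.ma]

[gre.ma]

[repd] — violates constraint (vi): syllable 1 coda /pd/ has 2 consonants (> 1) → phonotactically illegal
[rlu] — violates constraint (i): syllable 1 onset /rl/: /r/ (liquid, 4) → /l/ (liquid, 4) does not rise → phonotactically illegal
[djulj] — violates constraint (vi): syllable 1 coda /lj/ has 2 consonants (> 1) → phonotactically illegal
[zvuj] — violates constraint (i): syllable 1 onset /zv/: /z/ (fricative, 2) → /v/ (fricative, 2) does not rise → phonotactically illegal
[gre.ma] — σ1 onset /gr/ (1→4 rises), coda /∅/ ok; σ2 onset /m/, coda /∅/ ok → phonotactically legal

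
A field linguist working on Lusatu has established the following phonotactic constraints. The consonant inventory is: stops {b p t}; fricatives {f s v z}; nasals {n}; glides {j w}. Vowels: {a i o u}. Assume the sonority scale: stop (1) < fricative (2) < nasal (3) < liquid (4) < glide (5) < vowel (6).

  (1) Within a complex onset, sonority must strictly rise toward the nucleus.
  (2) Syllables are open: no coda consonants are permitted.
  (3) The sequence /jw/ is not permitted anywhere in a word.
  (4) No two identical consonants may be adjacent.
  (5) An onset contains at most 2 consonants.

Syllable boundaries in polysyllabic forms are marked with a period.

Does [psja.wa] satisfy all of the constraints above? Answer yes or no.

no

[psja.wa] — violates constraint 5: syllable 1 onset /psj/ has 3 consonants (> 2) → illicit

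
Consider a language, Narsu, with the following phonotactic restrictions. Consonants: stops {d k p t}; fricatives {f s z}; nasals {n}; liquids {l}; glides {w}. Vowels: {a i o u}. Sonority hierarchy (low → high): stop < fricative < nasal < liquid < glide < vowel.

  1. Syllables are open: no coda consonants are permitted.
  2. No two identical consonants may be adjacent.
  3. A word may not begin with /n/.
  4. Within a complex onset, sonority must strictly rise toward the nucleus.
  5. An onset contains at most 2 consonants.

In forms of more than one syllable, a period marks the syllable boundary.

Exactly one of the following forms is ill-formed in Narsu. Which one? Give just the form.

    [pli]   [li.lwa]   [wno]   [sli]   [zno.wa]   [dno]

[pli] — σ1 onset /pl/ (1→4 rises), coda /∅/ ok → well-formed
[li.lwa] — σ1 onset /l/, coda /∅/ ok; σ2 onset /lw/ (4→5 rises), coda /∅/ ok → well-formed
[wno] — violates constraint 4: syllable 1 onset /wn/: /w/ (glide, 5) → /n/ (nasal, 3) does not rise → ill-formed
[sli] — σ1 onset /sl/ (2→4 rises), coda /∅/ ok → well-formed
[zno.wa] — σ1 onset /zn/ (2→3 rises), coda /∅/ ok; σ2 onset /w/, coda /∅/ ok → well-formed
[dno] — σ1 onset /dn/ (1→3 rises), coda /∅/ ok → well-formed

[wno]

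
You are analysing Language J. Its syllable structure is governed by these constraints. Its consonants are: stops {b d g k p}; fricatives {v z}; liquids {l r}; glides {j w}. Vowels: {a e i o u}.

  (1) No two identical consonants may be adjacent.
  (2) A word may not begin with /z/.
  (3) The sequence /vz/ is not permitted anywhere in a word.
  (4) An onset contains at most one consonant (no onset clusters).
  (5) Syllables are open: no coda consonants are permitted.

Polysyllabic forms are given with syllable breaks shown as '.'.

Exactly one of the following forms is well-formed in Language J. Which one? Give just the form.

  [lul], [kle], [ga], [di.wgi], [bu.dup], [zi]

[lul] — violates constraint 5: syllable 1 coda /l/ has 1 consonant (> 0) → ill-formed
[kle] — violates constraint 4: syllable 1 onset /kl/ has 2 consonants (> 1) → ill-formed
[ga] — σ1 onset /g/, coda /∅/ ok → well-formed
[di.wgi] — violates constraint 4: syllable 2 onset /wg/ has 2 consonants (> 1) → ill-formed
[bu.dup] — violates constraint 5: syllable 2 coda /p/ has 1 consonant (> 0) → ill-formed
[zi] — violates constraint 2: word begins with /z/ → ill-formed

[ga]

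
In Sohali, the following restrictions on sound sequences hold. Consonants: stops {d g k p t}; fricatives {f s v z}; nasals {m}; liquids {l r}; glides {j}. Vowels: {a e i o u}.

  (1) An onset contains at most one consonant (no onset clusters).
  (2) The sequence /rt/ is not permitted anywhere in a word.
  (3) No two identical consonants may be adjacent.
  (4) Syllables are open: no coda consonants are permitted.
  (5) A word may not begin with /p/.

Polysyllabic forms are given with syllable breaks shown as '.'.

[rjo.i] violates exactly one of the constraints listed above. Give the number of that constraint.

[rjo.i]: syllable 1 onset /rj/ has 2 consonants (> 1).
This is a violation of constraint 1: "An onset contains at most one consonant (no onset clusters)."
The remaining constraints (2, 3, 4, 5) are satisfied.

1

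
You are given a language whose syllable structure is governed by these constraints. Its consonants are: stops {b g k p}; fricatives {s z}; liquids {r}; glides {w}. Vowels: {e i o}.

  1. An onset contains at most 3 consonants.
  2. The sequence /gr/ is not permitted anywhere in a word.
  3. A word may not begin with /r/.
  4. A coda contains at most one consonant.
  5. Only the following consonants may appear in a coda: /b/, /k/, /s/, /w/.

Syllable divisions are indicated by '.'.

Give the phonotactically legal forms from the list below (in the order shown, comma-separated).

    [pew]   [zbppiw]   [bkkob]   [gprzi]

[pew], [bkkob]

[pew] — σ1 onset /p/, coda /w/ ok → phonotactically legal
[zbppiw] — violates constraint 1: syllable 1 onset /zbpp/ has 4 consonants (> 3) → phonotactically illegal
[bkkob] — σ1 onset /bkk/ (3C), coda /b/ ok → phonotactically legal
[gprzi] — violates constraint 1: syllable 1 onset /gprz/ has 4 consonants (> 3) → phonotactically illegal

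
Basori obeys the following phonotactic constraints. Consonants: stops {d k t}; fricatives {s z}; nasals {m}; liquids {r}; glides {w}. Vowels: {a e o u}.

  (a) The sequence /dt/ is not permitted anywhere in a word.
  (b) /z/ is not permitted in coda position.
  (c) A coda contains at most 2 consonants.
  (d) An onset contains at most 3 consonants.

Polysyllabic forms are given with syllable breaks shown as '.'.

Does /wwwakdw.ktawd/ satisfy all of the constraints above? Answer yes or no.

no

/wwwakdw.ktawd/ — violates constraint (c): syllable 1 coda /kdw/ has 3 consonants (> 2) → illicit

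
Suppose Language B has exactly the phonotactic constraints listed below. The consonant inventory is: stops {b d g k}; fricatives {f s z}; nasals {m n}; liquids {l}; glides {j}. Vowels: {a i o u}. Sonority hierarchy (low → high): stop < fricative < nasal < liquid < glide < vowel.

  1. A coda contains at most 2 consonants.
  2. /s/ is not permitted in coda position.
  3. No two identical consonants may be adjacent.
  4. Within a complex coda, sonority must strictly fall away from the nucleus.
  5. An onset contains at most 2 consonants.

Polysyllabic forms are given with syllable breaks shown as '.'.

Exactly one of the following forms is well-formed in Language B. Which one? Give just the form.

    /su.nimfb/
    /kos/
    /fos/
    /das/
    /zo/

/zo/

/su.nimfb/ — violates constraint 1: syllable 2 coda /mfb/ has 3 consonants (> 2) → ill-formed
/kos/ — violates constraint 2: syllable 1 coda contains /s/ → ill-formed
/fos/ — violates constraint 2: syllable 1 coda contains /s/ → ill-formed
/das/ — violates constraint 2: syllable 1 coda contains /s/ → ill-formed
/zo/ — σ1 onset /z/, coda /∅/ ok → well-formed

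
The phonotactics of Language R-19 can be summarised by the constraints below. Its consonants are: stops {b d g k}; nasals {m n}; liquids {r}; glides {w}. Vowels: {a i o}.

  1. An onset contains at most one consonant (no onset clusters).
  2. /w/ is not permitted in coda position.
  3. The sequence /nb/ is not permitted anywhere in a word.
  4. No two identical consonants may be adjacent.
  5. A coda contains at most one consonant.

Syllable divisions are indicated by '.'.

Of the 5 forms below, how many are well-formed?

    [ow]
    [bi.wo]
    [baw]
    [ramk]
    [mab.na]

2

[ow] — violates constraint 2: syllable 1 coda contains /w/ → ill-formed
[bi.wo] — σ1 onset /b/, coda /∅/ ok; σ2 onset /w/, coda /∅/ ok → well-formed
[baw] — violates constraint 2: syllable 1 coda contains /w/ → ill-formed
[ramk] — violates constraint 5: syllable 1 coda /mk/ has 2 consonants (> 1) → ill-formed
[mab.na] — σ1 onset /m/, coda /b/ ok; σ2 onset /n/, coda /∅/ ok → well-formed
Well-formed: [bi.wo], [mab.na] → 2.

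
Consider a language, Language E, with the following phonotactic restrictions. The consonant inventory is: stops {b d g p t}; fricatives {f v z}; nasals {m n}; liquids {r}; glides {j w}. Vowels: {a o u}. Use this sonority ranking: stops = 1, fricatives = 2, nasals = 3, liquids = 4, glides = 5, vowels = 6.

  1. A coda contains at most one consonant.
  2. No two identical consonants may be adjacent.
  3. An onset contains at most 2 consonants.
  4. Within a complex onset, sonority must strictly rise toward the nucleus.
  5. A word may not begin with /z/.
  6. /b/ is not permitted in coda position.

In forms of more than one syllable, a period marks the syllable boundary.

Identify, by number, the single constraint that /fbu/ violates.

/fbu/: syllable 1 onset /fb/: /f/ (fricative, 2) → /b/ (stop, 1) does not rise.
This is a violation of constraint 4: "Within a complex onset, sonority must strictly rise toward the nucleus."
The remaining constraints (1, 2, 3, 5, 6) are satisfied.

4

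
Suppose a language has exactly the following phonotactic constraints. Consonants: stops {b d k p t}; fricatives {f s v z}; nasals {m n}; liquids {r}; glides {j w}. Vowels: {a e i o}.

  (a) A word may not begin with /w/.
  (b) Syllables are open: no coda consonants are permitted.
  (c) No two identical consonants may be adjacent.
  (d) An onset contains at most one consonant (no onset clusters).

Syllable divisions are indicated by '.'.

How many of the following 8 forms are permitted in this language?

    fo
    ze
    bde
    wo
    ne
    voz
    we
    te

fo — σ1 onset /f/, coda /∅/ ok → permitted
ze — σ1 onset /z/, coda /∅/ ok → permitted
bde — violates constraint (d): syllable 1 onset /bd/ has 2 consonants (> 1) → not permitted
wo — violates constraint (a): word begins with /w/ → not permitted
ne — σ1 onset /n/, coda /∅/ ok → permitted
voz — violates constraint (b): syllable 1 coda /z/ has 1 consonant (> 0) → not permitted
we — violates constraint (a): word begins with /w/ → not permitted
te — σ1 onset /t/, coda /∅/ ok → permitted
Permitted: fo, ze, ne, te → 4.

4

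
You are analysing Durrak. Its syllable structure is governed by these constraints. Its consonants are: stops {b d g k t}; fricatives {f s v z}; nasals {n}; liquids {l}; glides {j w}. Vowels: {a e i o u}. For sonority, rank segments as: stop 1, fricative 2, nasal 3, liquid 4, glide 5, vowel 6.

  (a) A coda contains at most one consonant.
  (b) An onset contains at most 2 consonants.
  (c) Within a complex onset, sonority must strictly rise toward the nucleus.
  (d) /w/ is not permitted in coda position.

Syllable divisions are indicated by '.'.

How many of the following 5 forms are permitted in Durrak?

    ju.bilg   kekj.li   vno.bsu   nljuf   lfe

ju.bilg — violates constraint (a): syllable 2 coda /lg/ has 2 consonants (> 1) → not permitted
kekj.li — violates constraint (a): syllable 1 coda /kj/ has 2 consonants (> 1) → not permitted
vno.bsu — σ1 onset /vn/ (2→3 rises), coda /∅/ ok; σ2 onset /bs/ (1→2 rises), coda /∅/ ok → permitted
nljuf — violates constraint (b): syllable 1 onset /nlj/ has 3 consonants (> 2) → not permitted
lfe — violates constraint (c): syllable 1 onset /lf/: /l/ (liquid, 4) → /f/ (fricative, 2) does not rise → not permitted
Permitted: vno.bsu → 1.

1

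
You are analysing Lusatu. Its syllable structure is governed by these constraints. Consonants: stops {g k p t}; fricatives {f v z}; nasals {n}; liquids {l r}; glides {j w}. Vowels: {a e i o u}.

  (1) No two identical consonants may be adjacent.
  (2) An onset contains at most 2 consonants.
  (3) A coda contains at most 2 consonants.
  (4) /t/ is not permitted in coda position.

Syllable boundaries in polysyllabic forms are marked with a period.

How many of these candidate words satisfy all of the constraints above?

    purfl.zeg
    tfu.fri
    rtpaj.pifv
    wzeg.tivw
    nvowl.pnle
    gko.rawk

3

purfl.zeg — violates constraint 3: syllable 1 coda /rfl/ has 3 consonants (> 2) → ill-formed
tfu.fri — σ1 onset /tf/ (2C), coda /∅/ ok; σ2 onset /fr/ (2C), coda /∅/ ok → well-formed
rtpaj.pifv — violates constraint 2: syllable 1 onset /rtp/ has 3 consonants (> 2) → ill-formed
wzeg.tivw — σ1 onset /wz/ (2C), coda /g/ ok; σ2 onset /t/, coda /vw/ (2C) ok → well-formed
nvowl.pnle — violates constraint 2: syllable 2 onset /pnl/ has 3 consonants (> 2) → ill-formed
gko.rawk — σ1 onset /gk/ (2C), coda /∅/ ok; σ2 onset /r/, coda /wk/ (2C) ok → well-formed
Well-formed: tfu.fri, wzeg.tivw, gko.rawk → 3.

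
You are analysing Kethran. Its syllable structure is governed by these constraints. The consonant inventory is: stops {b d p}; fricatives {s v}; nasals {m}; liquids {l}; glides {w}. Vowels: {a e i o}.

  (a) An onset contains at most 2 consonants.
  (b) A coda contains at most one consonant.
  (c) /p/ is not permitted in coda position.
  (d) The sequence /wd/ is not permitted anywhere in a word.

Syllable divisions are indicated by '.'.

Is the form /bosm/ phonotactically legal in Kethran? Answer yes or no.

no

/bosm/ — violates constraint (b): syllable 1 coda /sm/ has 2 consonants (> 1) → phonotactically illegal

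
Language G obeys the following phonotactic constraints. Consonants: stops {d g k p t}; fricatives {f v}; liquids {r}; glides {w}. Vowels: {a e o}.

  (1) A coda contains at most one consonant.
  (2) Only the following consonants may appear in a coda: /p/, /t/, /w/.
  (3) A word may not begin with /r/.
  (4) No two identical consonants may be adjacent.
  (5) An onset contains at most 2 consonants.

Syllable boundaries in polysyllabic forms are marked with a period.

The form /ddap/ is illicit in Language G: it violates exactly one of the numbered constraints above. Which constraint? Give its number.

/ddap/: adjacent identical consonants /dd/.
This is a violation of constraint 4: "No two identical consonants may be adjacent."
The remaining constraints (1, 2, 3, 5) are satisfied.

4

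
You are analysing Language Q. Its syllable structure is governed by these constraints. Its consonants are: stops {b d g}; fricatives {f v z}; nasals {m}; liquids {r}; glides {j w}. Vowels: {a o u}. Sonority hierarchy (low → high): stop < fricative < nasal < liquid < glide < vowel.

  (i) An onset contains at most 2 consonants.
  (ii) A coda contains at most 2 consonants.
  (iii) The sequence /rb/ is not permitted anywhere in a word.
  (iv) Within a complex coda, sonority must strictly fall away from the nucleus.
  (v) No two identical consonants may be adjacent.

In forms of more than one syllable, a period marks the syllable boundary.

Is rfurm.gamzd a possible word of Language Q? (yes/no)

no

rfurm.gamzd — violates constraint (ii): syllable 2 coda /mzd/ has 3 consonants (> 2) → phonotactically illegal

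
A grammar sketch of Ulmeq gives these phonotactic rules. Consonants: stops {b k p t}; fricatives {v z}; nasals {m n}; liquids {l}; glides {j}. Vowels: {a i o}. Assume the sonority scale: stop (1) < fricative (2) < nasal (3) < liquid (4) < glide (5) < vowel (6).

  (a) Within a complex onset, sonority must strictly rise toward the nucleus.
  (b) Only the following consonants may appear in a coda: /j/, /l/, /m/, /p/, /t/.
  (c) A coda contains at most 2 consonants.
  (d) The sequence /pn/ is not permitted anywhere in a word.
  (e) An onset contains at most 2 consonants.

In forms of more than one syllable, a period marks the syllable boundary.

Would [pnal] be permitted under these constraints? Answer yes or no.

no

[pnal] — violates constraint (d): contains banned sequence /pn/ → not permitted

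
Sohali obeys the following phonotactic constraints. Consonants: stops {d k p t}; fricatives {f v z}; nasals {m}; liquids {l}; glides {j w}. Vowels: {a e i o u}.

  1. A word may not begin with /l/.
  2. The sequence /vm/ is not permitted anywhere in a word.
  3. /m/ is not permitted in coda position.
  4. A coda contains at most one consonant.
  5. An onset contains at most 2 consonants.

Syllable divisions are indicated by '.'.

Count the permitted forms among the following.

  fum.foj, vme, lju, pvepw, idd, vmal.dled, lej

fum.foj — violates constraint 3: syllable 1 coda contains /m/ → not permitted
vme — violates constraint 2: contains banned sequence /vm/ → not permitted
lju — violates constraint 1: word begins with /l/ → not permitted
pvepw — violates constraint 4: syllable 1 coda /pw/ has 2 consonants (> 1) → not permitted
idd — violates constraint 4: syllable 1 coda /dd/ has 2 consonants (> 1) → not permitted
vmal.dled — violates constraint 2: contains banned sequence /vm/ → not permitted
lej — violates constraint 1: word begins with /l/ → not permitted
No form is permitted → 0.

0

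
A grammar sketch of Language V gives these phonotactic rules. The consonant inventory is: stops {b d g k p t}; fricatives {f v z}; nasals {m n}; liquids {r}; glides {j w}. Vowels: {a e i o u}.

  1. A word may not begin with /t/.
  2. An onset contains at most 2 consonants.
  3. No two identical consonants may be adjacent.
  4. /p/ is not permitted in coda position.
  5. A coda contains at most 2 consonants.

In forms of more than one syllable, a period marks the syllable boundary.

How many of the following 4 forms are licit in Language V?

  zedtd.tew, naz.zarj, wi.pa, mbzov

1

zedtd.tew — violates constraint 5: syllable 1 coda /dtd/ has 3 consonants (> 2) → illicit
naz.zarj — violates constraint 3: adjacent identical consonants /zz/ → illicit
wi.pa — σ1 onset /w/, coda /∅/ ok; σ2 onset /p/, coda /∅/ ok → licit
mbzov — violates constraint 2: syllable 1 onset /mbz/ has 3 consonants (> 2) → illicit
Licit: wi.pa → 1.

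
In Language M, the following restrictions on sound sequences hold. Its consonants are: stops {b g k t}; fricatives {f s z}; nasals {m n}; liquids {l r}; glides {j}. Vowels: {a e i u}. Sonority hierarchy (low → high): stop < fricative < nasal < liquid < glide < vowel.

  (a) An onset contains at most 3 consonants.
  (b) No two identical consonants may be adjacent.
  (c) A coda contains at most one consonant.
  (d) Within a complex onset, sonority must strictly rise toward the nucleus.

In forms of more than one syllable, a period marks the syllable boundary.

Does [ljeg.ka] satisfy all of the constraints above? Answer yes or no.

[ljeg.ka] — σ1 onset /lj/ (4→5 rises), coda /g/ ok; σ2 onset /k/, coda /∅/ ok → permitted

yes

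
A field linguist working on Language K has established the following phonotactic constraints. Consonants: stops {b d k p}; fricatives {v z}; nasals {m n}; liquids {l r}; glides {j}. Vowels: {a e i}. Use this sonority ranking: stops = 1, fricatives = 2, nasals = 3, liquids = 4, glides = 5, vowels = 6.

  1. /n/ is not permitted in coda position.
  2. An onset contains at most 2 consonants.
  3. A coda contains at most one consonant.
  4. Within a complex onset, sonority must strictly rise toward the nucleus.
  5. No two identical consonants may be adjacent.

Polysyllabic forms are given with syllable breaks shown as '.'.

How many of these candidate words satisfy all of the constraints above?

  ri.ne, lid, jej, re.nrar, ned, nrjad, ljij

6

ri.ne — σ1 onset /r/, coda /∅/ ok; σ2 onset /n/, coda /∅/ ok → phonotactically legal
lid — σ1 onset /l/, coda /d/ ok → phonotactically legal
jej — σ1 onset /j/, coda /j/ ok → phonotactically legal
re.nrar — σ1 onset /r/, coda /∅/ ok; σ2 onset /nr/ (3→4 rises), coda /r/ ok → phonotactically legal
ned — σ1 onset /n/, coda /d/ ok → phonotactically legal
nrjad — violates constraint 2: syllable 1 onset /nrj/ has 3 consonants (> 2) → phonotactically illegal
ljij — σ1 onset /lj/ (4→5 rises), coda /j/ ok → phonotactically legal
Phonotactically legal: ri.ne, lid, jej, re.nrar, ned, ljij → 6.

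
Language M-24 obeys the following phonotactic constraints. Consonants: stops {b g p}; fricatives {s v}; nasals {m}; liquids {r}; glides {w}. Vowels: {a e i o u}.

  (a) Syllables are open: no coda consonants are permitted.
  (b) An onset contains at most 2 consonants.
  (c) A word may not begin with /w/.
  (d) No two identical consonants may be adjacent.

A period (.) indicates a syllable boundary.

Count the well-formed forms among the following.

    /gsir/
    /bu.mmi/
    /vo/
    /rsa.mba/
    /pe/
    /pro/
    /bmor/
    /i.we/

5

/gsir/ — violates constraint (a): syllable 1 coda /r/ has 1 consonant (> 0) → ill-formed
/bu.mmi/ — violates constraint (d): adjacent identical consonants /mm/ → ill-formed
/vo/ — σ1 onset /v/, coda /∅/ ok → well-formed
/rsa.mba/ — σ1 onset /rs/ (2C), coda /∅/ ok; σ2 onset /mb/ (2C), coda /∅/ ok → well-formed
/pe/ — σ1 onset /p/, coda /∅/ ok → well-formed
/pro/ — σ1 onset /pr/ (2C), coda /∅/ ok → well-formed
/bmor/ — violates constraint (a): syllable 1 coda /r/ has 1 consonant (> 0) → ill-formed
/i.we/ — σ1 onset /∅/, coda /∅/ ok; σ2 onset /w/, coda /∅/ ok → well-formed
Well-formed: /vo/, /rsa.mba/, /pe/, /pro/, /i.we/ → 5.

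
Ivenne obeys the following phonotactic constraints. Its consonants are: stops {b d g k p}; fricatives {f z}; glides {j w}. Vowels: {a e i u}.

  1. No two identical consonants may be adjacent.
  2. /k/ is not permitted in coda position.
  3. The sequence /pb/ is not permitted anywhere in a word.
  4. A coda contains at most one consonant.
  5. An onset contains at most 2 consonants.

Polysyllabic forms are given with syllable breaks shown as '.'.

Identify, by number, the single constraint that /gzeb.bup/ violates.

/gzeb.bup/: adjacent identical consonants /bb/.
This is a violation of constraint 1: "No two identical consonants may be adjacent."
The remaining constraints (2, 3, 4, 5) are satisfied.

1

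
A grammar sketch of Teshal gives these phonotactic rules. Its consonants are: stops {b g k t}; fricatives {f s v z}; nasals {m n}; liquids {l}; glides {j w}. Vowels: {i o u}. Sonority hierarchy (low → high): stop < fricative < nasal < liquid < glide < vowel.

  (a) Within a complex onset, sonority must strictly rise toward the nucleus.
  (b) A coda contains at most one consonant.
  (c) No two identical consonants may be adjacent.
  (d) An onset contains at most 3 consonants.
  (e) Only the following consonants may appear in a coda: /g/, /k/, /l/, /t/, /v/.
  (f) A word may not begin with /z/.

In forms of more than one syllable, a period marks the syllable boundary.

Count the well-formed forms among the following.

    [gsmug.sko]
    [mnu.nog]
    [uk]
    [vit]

[gsmug.sko] — violates constraint (a): syllable 2 onset /sk/: /s/ (fricative, 2) → /k/ (stop, 1) does not rise → ill-formed
[mnu.nog] — violates constraint (a): syllable 1 onset /mn/: /m/ (nasal, 3) → /n/ (nasal, 3) does not rise → ill-formed
[uk] — σ1 onset /∅/, coda /k/ ok → well-formed
[vit] — σ1 onset /v/, coda /t/ ok → well-formed
Well-formed: [uk], [vit] → 2.

2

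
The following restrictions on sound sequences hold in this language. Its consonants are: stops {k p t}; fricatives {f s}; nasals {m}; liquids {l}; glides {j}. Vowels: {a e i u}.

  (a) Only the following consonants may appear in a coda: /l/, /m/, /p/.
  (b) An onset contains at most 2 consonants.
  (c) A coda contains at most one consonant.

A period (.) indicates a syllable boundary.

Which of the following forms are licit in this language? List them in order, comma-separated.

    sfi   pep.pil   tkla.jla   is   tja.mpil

sfi, pep.pil, tja.mpil

sfi — σ1 onset /sf/ (2C), coda /∅/ ok → licit
pep.pil — σ1 onset /p/, coda /p/ ok; σ2 onset /p/, coda /l/ ok → licit
tkla.jla — violates constraint (b): syllable 1 onset /tkl/ has 3 consonants (> 2) → illicit
is — violates constraint (a): syllable 1 coda contains /s/, which is not a licensed coda consonant → illicit
tja.mpil — σ1 onset /tj/ (2C), coda /∅/ ok; σ2 onset /mp/ (2C), coda /l/ ok → licit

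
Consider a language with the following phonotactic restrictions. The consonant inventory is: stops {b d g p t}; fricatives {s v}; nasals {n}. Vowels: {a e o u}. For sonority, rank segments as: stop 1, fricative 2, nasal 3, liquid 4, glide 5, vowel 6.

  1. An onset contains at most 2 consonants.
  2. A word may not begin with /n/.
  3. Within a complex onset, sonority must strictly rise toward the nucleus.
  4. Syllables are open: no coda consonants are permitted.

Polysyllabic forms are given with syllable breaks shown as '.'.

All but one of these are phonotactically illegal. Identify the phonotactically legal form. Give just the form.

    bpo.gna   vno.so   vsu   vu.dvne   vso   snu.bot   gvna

bpo.gna — violates constraint 3: syllable 1 onset /bp/: /b/ (stop, 1) → /p/ (stop, 1) does not rise → phonotactically illegal
vno.so — σ1 onset /vn/ (2→3 rises), coda /∅/ ok; σ2 onset /s/, coda /∅/ ok → phonotactically legal
vsu — violates constraint 3: syllable 1 onset /vs/: /v/ (fricative, 2) → /s/ (fricative, 2) does not rise → phonotactically illegal
vu.dvne — violates constraint 1: syllable 2 onset /dvn/ has 3 consonants (> 2) → phonotactically illegal
vso — violates constraint 3: syllable 1 onset /vs/: /v/ (fricative, 2) → /s/ (fricative, 2) does not rise → phonotactically illegal
snu.bot — violates constraint 4: syllable 2 coda /t/ has 1 consonant (> 0) → phonotactically illegal
gvna — violates constraint 1: syllable 1 onset /gvn/ has 3 consonants (> 2) → phonotactically illegal

vno.so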